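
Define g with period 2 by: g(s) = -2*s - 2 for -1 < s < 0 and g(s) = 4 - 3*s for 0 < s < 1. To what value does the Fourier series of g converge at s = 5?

s = 5 differs from s = 1 by 2 full period(s), and the series is 2-periodic.
At s = 1 the one-sided limits are g(1^-) = 1 and g(1^+) = 0.
By Dirichlet's theorem the series converges to their average, [(1) + (0)]/2 = 1/2.

1/2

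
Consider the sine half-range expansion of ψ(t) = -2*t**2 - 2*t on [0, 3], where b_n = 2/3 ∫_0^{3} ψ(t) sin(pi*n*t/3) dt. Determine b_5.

b_5 = 2/3 ∫_0^{3} (-2*t**2 - 2*t) sin(5*pi*t/3) dt.
Integrating by parts twice (tabular method), an antiderivative of (-2*t**2 - 2*t) sin(5*pi*t/3) is 6*t**2*cos(5*pi*t/3)/(5*pi) - 36*t*sin(5*pi*t/3)/(25*pi**2) + 6*t*cos(5*pi*t/3)/(5*pi) - 18*sin(5*pi*t/3)/(25*pi**2) - 108*cos(5*pi*t/3)/(125*pi**3); evaluating from 0 to 3: ∫_{0}^{3} (-2*t**2 - 2*t) sin(5*pi*t/3) dt = (36*(3 - 50*pi**2)/(125*pi**3)) - (-108/(125*pi**3)) = 72*(3 - 25*pi**2)/(125*pi**3).
Hence b_5 = (2/3)·(72*(3 - 25*pi**2)/(125*pi**3)) = 48*(3 - 25*pi**2)/(125*pi**3).

48*(3 - 25*pi**2)/(125*pi**3)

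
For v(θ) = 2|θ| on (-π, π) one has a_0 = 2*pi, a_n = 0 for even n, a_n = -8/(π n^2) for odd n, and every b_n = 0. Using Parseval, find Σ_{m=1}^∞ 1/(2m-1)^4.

pi**4/96

Parseval: a_0^2/2 + Σ a_n^2 = (1/π) ∫_{-π}^{π} v(θ)^2 dθ = 8*pi**2/3.
Subtract a_0^2/2 = 2*pi**2: Σ a_n^2 = 2*pi**2/3.
Only odd n contribute, with a_n^2 = 64/(π^2 n^4), so Σ_{m≥1} 1/(2m-1)^4 = π^2·(2*pi**2/3)/64 = pi**4/96.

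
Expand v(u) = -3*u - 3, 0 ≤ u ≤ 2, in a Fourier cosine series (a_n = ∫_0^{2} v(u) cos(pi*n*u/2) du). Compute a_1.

24/pi**2

a_1 = ∫_0^{2} (-3*u - 3) cos(pi*u/2) du.
Integrating by parts (boundary term plus one more integral), an antiderivative of (-3*u - 3) cos(pi*u/2) is -6*u*sin(pi*u/2)/pi - 6*sin(pi*u/2)/pi - 12*cos(pi*u/2)/pi**2; evaluating from 0 to 2: ∫_{0}^{2} (-3*u - 3) cos(pi*u/2) du = (12/pi**2) - (-12/pi**2) = 24/pi**2.
Hence a_1 = 24/pi**2.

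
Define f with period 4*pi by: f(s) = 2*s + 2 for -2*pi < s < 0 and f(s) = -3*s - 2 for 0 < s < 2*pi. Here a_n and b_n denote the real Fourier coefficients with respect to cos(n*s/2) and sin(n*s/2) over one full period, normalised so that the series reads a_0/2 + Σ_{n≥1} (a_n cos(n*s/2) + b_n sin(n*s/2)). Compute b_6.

b_6 = (1/(2*pi)) ∫_{-2*pi}^{2*pi} f(s) sin(3*s) ds.
Split the integral at the breakpoints.
Integrating by parts (boundary term plus one more integral), an antiderivative of (2*s + 2) sin(3*s) is -2*s*cos(3*s)/3 + 2*sin(3*s)/9 - 2*cos(3*s)/3; evaluating from -2*pi to 0: ∫_{-2*pi}^{0} (2*s + 2) sin(3*s) ds = (-2/3) - (-2/3 + 4*pi/3) = -4*pi/3.
Integrating by parts (boundary term plus one more integral), an antiderivative of (-3*s - 2) sin(3*s) is s*cos(3*s) - sin(3*s)/3 + 2*cos(3*s)/3; evaluating from 0 to 2*pi: ∫_{0}^{2*pi} (-3*s - 2) sin(3*s) ds = (2/3 + 2*pi) - (2/3) = 2*pi.
Summing the pieces and multiplying by (1/(2*pi)) gives b_6 = 1/3.

1/3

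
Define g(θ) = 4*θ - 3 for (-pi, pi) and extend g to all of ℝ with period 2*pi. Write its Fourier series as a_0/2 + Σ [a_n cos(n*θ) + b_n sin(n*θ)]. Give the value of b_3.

8/3

b_3 = 1/pi ∫_{-pi}^{pi} g(θ) sin(3*θ) dθ.
Integrating by parts (boundary term plus one more integral), an antiderivative of (4*θ - 3) sin(3*θ) is -4*θ*cos(3*θ)/3 + 4*sin(3*θ)/9 + cos(3*θ); evaluating from -pi to pi: ∫_{-pi}^{pi} (4*θ - 3) sin(3*θ) dθ = (-1 + 4*pi/3) - (-4*pi/3 - 1) = 8*pi/3.
Hence b_3 = (1/pi)·(8*pi/3) = 8/3.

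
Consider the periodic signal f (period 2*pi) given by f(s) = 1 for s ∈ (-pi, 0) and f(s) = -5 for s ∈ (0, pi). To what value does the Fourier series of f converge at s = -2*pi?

-2

s = -2*pi differs from s = 0 by -1 full period(s), and the series is 2*pi-periodic.
At s = 0 the one-sided limits are f(0^-) = 1 and f(0^+) = -5.
By Dirichlet's theorem the series converges to their average, [(1) + (-5)]/2 = -2.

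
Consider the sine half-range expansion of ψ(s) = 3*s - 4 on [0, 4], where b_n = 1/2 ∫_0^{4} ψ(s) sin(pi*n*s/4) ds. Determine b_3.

b_3 = 1/2 ∫_0^{4} (3*s - 4) sin(3*pi*s/4) ds.
Integrating by parts (boundary term plus one more integral), an antiderivative of (3*s - 4) sin(3*pi*s/4) is -4*s*cos(3*pi*s/4)/pi + 16*sin(3*pi*s/4)/(3*pi**2) + 16*cos(3*pi*s/4)/(3*pi); evaluating from 0 to 4: ∫_{0}^{4} (3*s - 4) sin(3*pi*s/4) ds = (32/(3*pi)) - (16/(3*pi)) = 16/(3*pi).
Hence b_3 = (1/2)·(16/(3*pi)) = 8/(3*pi).

8/(3*pi)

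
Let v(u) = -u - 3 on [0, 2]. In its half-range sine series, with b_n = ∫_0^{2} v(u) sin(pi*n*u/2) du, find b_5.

b_5 = ∫_0^{2} (-u - 3) sin(5*pi*u/2) du.
Integrating by parts (boundary term plus one more integral), an antiderivative of (-u - 3) sin(5*pi*u/2) is 2*u*cos(5*pi*u/2)/(5*pi) - 4*sin(5*pi*u/2)/(25*pi**2) + 6*cos(5*pi*u/2)/(5*pi); evaluating from 0 to 2: ∫_{0}^{2} (-u - 3) sin(5*pi*u/2) du = (-2/pi) - (6/(5*pi)) = -16/(5*pi).
Hence b_5 = -16/(5*pi).

-16/(5*pi)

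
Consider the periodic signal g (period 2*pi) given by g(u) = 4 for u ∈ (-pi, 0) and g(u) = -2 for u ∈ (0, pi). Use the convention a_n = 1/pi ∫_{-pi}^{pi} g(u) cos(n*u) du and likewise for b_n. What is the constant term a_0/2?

a_0 = 1/pi ∫_{-pi}^{pi} g(u) du = 1/pi · (2*pi) = 2.
So the constant term a_0/2 = 1.

1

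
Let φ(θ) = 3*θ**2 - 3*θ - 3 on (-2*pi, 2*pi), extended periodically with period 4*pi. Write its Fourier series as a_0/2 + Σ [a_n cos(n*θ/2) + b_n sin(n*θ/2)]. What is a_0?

a_0 = (1/(2*pi)) ∫_{-2*pi}^{2*pi} φ(θ) dθ = (1/(2*pi)) · (-12*pi + 16*pi**3) = -6 + 8*pi**2.

-6 + 8*pi**2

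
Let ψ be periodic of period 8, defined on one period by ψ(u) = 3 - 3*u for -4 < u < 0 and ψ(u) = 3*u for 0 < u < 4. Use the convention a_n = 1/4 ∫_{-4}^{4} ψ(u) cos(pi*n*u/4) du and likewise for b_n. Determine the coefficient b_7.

b_7 = 1/4 ∫_{-4}^{4} ψ(u) sin(7*pi*u/4) du.
Split the integral at the breakpoints.
Integrating by parts (boundary term plus one more integral), an antiderivative of (3 - 3*u) sin(7*pi*u/4) is 12*u*cos(7*pi*u/4)/(7*pi) - 48*sin(7*pi*u/4)/(49*pi**2) - 12*cos(7*pi*u/4)/(7*pi); evaluating from -4 to 0: ∫_{-4}^{0} (3 - 3*u) sin(7*pi*u/4) du = (-12/(7*pi)) - (60/(7*pi)) = -72/(7*pi).
Integrating by parts (boundary term plus one more integral), an antiderivative of (3*u) sin(7*pi*u/4) is -12*u*cos(7*pi*u/4)/(7*pi) + 48*sin(7*pi*u/4)/(49*pi**2); evaluating from 0 to 4: ∫_{0}^{4} (3*u) sin(7*pi*u/4) du = (48/(7*pi)) - (0) = 48/(7*pi).
Summing the pieces and multiplying by (1/4) gives b_7 = -6/(7*pi).

-6/(7*pi)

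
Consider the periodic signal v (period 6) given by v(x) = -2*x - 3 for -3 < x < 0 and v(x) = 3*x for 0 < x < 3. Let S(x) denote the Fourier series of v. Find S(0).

At x = 0 the one-sided limits are v(0^-) = -3 and v(0^+) = 0.
By Dirichlet's theorem the series converges to their average, [(-3) + (0)]/2 = -3/2.

-3/2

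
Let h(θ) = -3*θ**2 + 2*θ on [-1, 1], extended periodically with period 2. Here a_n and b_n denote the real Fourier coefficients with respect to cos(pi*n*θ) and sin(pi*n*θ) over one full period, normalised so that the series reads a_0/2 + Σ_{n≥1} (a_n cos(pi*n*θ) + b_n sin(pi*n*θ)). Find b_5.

4/(5*pi)

b_5 = ∫_{-1}^{1} h(θ) sin(5*pi*θ) dθ.
Integrating by parts twice (tabular method), an antiderivative of (-3*θ**2 + 2*θ) sin(5*pi*θ) is 3*θ**2*cos(5*pi*θ)/(5*pi) - 6*θ*sin(5*pi*θ)/(25*pi**2) - 2*θ*cos(5*pi*θ)/(5*pi) + 2*sin(5*pi*θ)/(25*pi**2) - 6*cos(5*pi*θ)/(125*pi**3); evaluating from -1 to 1: ∫_{-1}^{1} (-3*θ**2 + 2*θ) sin(5*pi*θ) dθ = ((6 - 25*pi**2)/(125*pi**3)) - ((6/125 - pi**2)/pi**3) = 4/(5*pi).
Hence b_5 = 4/(5*pi).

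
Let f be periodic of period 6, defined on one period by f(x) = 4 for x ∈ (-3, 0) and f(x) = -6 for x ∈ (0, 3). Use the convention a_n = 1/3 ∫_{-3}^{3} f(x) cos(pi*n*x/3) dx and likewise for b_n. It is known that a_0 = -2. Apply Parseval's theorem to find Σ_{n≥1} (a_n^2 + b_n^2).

Parseval: a_0^2/2 + Σ_{n≥1} (a_n^2+b_n^2) = 1/3 ∫_{-3}^{3} f(x)^2 dx = 52.
Subtract a_0^2/2 = 2: Σ (a_n^2+b_n^2) = 50.

50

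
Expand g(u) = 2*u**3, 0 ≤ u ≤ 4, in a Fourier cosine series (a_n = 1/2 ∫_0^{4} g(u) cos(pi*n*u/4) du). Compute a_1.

768*(4 - pi**2)/pi**4

a_1 = 1/2 ∫_0^{4} (2*u**3) cos(pi*u/4) du.
Integrating by parts three times (tabular method), an antiderivative of (2*u**3) cos(pi*u/4) is 8*u**3*sin(pi*u/4)/pi + 96*u**2*cos(pi*u/4)/pi**2 - 768*u*sin(pi*u/4)/pi**3 - 3072*cos(pi*u/4)/pi**4; evaluating from 0 to 4: ∫_{0}^{4} (2*u**3) cos(pi*u/4) du = (1536*(2 - pi**2)/pi**4) - (-3072/pi**4) = 1536*(4 - pi**2)/pi**4.
Hence a_1 = (1/2)·(1536*(4 - pi**2)/pi**4) = 768*(4 - pi**2)/pi**4.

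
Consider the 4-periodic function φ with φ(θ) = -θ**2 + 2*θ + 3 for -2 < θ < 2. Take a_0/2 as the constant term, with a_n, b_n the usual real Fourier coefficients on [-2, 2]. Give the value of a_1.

a_1 = 1/2 ∫_{-2}^{2} φ(θ) cos(pi*θ/2) dθ.
Integrating by parts twice (tabular method), an antiderivative of (-θ**2 + 2*θ + 3) cos(pi*θ/2) is -2*θ**2*sin(pi*θ/2)/pi + 4*θ*sin(pi*θ/2)/pi - 8*θ*cos(pi*θ/2)/pi**2 + 16*sin(pi*θ/2)/pi**3 + 6*sin(pi*θ/2)/pi + 8*cos(pi*θ/2)/pi**2; evaluating from -2 to 2: ∫_{-2}^{2} (-θ**2 + 2*θ + 3) cos(pi*θ/2) dθ = (8/pi**2) - (-24/pi**2) = 32/pi**2.
Hence a_1 = (1/2)·(32/pi**2) = 16/pi**2.

16/pi**2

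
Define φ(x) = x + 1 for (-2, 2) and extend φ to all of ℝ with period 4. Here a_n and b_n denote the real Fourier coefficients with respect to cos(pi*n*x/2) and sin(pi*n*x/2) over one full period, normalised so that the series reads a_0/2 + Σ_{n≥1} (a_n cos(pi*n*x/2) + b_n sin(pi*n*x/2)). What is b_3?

b_3 = 1/2 ∫_{-2}^{2} φ(x) sin(3*pi*x/2) dx.
Integrating by parts (boundary term plus one more integral), an antiderivative of (x + 1) sin(3*pi*x/2) is -2*x*cos(3*pi*x/2)/(3*pi) + 4*sin(3*pi*x/2)/(9*pi**2) - 2*cos(3*pi*x/2)/(3*pi); evaluating from -2 to 2: ∫_{-2}^{2} (x + 1) sin(3*pi*x/2) dx = (2/pi) - (-2/(3*pi)) = 8/(3*pi).
Hence b_3 = (1/2)·(8/(3*pi)) = 4/(3*pi).

4/(3*pi)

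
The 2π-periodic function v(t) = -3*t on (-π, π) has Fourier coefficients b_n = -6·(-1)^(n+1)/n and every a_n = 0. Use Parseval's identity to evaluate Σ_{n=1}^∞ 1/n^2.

pi**2/6

Parseval: Σ b_n^2 = (1/π) ∫_{-π}^{π} v(t)^2 dt = 6*pi**2.
Σ b_n^2 = Σ 36/n^2, so Σ 1/n^2 = (6*pi**2)/36 = pi**2/6.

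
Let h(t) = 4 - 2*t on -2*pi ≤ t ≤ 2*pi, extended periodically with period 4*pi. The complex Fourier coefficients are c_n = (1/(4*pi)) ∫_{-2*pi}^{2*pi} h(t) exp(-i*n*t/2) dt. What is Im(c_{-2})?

2

Since h is real-valued, Im(c_{-2}) = -(1/(4*pi)) ∫_{-2*pi}^{2*pi} h(t) sin(-t) dt = b_{2}/2.
Integrating by parts (boundary term plus one more integral), an antiderivative of (4 - 2*t) sin(-t) is -2*t*cos(t) + 2*sin(t) + 4*cos(t); evaluating from -2*pi to 2*pi: ∫_{-2*pi}^{2*pi} (4 - 2*t) sin(-t) dt = (4 - 4*pi) - (4 + 4*pi) = -8*pi.
Hence Im(c_{-2}) = (-1/(4*pi))·(-8*pi) = 2.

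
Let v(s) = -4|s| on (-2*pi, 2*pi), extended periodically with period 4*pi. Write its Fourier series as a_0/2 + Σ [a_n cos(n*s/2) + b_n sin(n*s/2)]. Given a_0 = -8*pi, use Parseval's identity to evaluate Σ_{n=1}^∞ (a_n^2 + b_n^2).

32*pi**2/3

Parseval: a_0^2/2 + Σ_{n≥1} (a_n^2+b_n^2) = (1/(2*pi)) ∫_{-2*pi}^{2*pi} v(s)^2 ds = 128*pi**2/3.
Subtract a_0^2/2 = 32*pi**2: Σ (a_n^2+b_n^2) = 32*pi**2/3.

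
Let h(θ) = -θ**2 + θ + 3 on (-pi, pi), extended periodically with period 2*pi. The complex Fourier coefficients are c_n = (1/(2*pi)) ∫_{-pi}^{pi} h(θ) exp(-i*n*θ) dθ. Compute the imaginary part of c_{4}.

1/4

Since h is real-valued, Im(c_{4}) = -(1/(2*pi)) ∫_{-pi}^{pi} h(θ) sin(4*θ) dθ = -b_{4}/2.
Integrating by parts twice (tabular method), an antiderivative of (-θ**2 + θ + 3) sin(4*θ) is θ**2*cos(4*θ)/4 - θ*sin(4*θ)/8 - θ*cos(4*θ)/4 + sin(4*θ)/16 - 25*cos(4*θ)/32; evaluating from -pi to pi: ∫_{-pi}^{pi} (-θ**2 + θ + 3) sin(4*θ) dθ = (-pi/4 - 25/32 + pi**2/4) - (-25/32 + pi/4 + pi**2/4) = -pi/2.
Hence Im(c_{4}) = (-1/(2*pi))·(-pi/2) = 1/4.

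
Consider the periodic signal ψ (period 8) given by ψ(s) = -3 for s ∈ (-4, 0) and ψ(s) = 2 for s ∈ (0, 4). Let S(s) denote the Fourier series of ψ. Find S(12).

-1/2

s = 12 differs from s = -4 by 2 full period(s), and the series is 8-periodic.
At s = -4 the one-sided limits are ψ(-4^-) = 2 and ψ(-4^+) = -3.
By Dirichlet's theorem the series converges to their average, [(2) + (-3)]/2 = -1/2.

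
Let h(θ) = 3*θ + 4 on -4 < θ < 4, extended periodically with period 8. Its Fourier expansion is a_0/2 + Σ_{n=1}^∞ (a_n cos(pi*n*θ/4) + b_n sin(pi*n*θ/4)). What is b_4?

-6/pi

b_4 = 1/4 ∫_{-4}^{4} h(θ) sin(pi*θ) dθ.
Integrating by parts (boundary term plus one more integral), an antiderivative of (3*θ + 4) sin(pi*θ) is -3*θ*cos(pi*θ)/pi + 3*sin(pi*θ)/pi**2 - 4*cos(pi*θ)/pi; evaluating from -4 to 4: ∫_{-4}^{4} (3*θ + 4) sin(pi*θ) dθ = (-16/pi) - (8/pi) = -24/pi.
Hence b_4 = (1/4)·(-24/pi) = -6/pi.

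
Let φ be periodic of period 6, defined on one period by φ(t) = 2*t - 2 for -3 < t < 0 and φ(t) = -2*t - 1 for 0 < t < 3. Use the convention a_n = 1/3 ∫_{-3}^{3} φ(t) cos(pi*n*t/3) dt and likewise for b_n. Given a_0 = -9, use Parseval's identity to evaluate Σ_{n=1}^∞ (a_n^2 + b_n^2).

Parseval: a_0^2/2 + Σ_{n≥1} (a_n^2+b_n^2) = 1/3 ∫_{-3}^{3} φ(t)^2 dt = 47.
Subtract a_0^2/2 = 81/2: Σ (a_n^2+b_n^2) = 13/2.

13/2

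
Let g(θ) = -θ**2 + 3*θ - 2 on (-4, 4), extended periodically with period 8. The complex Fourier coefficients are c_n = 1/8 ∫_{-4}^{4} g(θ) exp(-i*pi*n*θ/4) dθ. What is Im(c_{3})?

Since g is real-valued, Im(c_{3}) = -1/8 ∫_{-4}^{4} g(θ) sin(3*pi*θ/4) dθ = -b_{3}/2.
Integrating by parts twice (tabular method), an antiderivative of (-θ**2 + 3*θ - 2) sin(3*pi*θ/4) is 4*θ**2*cos(3*pi*θ/4)/(3*pi) - 32*θ*sin(3*pi*θ/4)/(9*pi**2) - 4*θ*cos(3*pi*θ/4)/pi + 16*sin(3*pi*θ/4)/(3*pi**2) - 128*cos(3*pi*θ/4)/(27*pi**3) + 8*cos(3*pi*θ/4)/(3*pi); evaluating from -4 to 4: ∫_{-4}^{4} (-θ**2 + 3*θ - 2) sin(3*pi*θ/4) dθ = (-8/pi + 128/(27*pi**3)) - (-40/pi + 128/(27*pi**3)) = 32/pi.
Hence Im(c_{3}) = (-1/8)·(32/pi) = -4/pi.

-4/pi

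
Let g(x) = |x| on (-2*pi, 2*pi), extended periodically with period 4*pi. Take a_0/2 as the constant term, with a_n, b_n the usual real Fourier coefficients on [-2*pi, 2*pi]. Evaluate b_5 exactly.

b_5 = (1/(2*pi)) ∫_{-2*pi}^{2*pi} g(x) sin(5*x/2) dx.
g is even and sin(5*x/2) is odd, so the integrand is odd over a symmetric interval and the integral vanishes.

0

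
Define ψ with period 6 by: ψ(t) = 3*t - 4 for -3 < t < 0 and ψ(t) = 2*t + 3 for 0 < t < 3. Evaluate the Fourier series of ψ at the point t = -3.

At t = -3 the one-sided limits are ψ(-3^-) = 9 and ψ(-3^+) = -13.
By Dirichlet's theorem the series converges to their average, [(9) + (-13)]/2 = -2.

-2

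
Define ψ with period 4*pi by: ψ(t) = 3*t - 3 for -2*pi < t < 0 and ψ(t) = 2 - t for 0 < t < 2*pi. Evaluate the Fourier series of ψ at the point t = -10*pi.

t = -10*pi differs from t = -2*pi by -2 full period(s), and the series is 4*pi-periodic.
At t = -2*pi the one-sided limits are ψ(-2*pi^-) = 2 - 2*pi and ψ(-2*pi^+) = -6*pi - 3.
By Dirichlet's theorem the series converges to their average, [(2 - 2*pi) + (-6*pi - 3)]/2 = -4*pi - 1/2.

-4*pi - 1/2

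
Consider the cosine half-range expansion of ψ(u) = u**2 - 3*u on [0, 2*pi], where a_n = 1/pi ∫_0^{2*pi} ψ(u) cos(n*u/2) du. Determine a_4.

1

a_4 = 1/pi ∫_0^{2*pi} (u**2 - 3*u) cos(2*u) du.
Integrating by parts twice (tabular method), an antiderivative of (u**2 - 3*u) cos(2*u) is u**2*sin(2*u)/2 - 3*u*sin(2*u)/2 + u*cos(2*u)/2 - sin(2*u)/4 - 3*cos(2*u)/4; evaluating from 0 to 2*pi: ∫_{0}^{2*pi} (u**2 - 3*u) cos(2*u) du = (-3/4 + pi) - (-3/4) = pi.
Hence a_4 = (1/pi)·(pi) = 1.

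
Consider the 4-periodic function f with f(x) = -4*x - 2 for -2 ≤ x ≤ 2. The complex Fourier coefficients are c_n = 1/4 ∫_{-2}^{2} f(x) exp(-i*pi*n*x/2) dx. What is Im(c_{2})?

-4/pi

Since f is real-valued, Im(c_{2}) = -1/4 ∫_{-2}^{2} f(x) sin(pi*x) dx = -b_{2}/2.
Integrating by parts (boundary term plus one more integral), an antiderivative of (-4*x - 2) sin(pi*x) is 4*x*cos(pi*x)/pi - 4*sin(pi*x)/pi**2 + 2*cos(pi*x)/pi; evaluating from -2 to 2: ∫_{-2}^{2} (-4*x - 2) sin(pi*x) dx = (10/pi) - (-6/pi) = 16/pi.
Hence Im(c_{2}) = (-1/4)·(16/pi) = -4/pi.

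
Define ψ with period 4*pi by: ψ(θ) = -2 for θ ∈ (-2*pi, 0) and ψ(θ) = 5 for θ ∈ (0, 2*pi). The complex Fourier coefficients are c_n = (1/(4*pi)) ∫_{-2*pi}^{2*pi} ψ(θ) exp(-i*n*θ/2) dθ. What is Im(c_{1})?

-7/pi

Since ψ is real-valued, Im(c_{1}) = -(1/(4*pi)) ∫_{-2*pi}^{2*pi} ψ(θ) sin(θ/2) dθ = -b_{1}/2.
Split the integral at the breakpoints.
Directly, an antiderivative of (-2) sin(θ/2) is 4*cos(θ/2); evaluating from -2*pi to 0: ∫_{-2*pi}^{0} (-2) sin(θ/2) dθ = (4) - (-4) = 8.
Directly, an antiderivative of (5) sin(θ/2) is -10*cos(θ/2); evaluating from 0 to 2*pi: ∫_{0}^{2*pi} (5) sin(θ/2) dθ = (10) - (-10) = 20.
So ∫_{-2*pi}^{2*pi} ψ(θ) sin(θ/2) dθ = 28.
Hence Im(c_{1}) = (-1/(4*pi))·(28) = -7/pi.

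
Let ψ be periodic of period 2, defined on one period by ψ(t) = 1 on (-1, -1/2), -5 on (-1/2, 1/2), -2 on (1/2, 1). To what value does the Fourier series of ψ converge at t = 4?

t = 4 differs from t = 0 by 2 full period(s), and the series is 2-periodic.
ψ is continuous at t = 0 with value -5, so the series converges to -5 there.

-5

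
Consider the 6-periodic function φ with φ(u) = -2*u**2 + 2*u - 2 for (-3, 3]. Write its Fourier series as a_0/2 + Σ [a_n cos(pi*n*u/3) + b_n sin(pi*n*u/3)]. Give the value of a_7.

72/(49*pi**2)

a_7 = 1/3 ∫_{-3}^{3} φ(u) cos(7*pi*u/3) du.
Integrating by parts twice (tabular method), an antiderivative of (-2*u**2 + 2*u - 2) cos(7*pi*u/3) is -6*u**2*sin(7*pi*u/3)/(7*pi) + 6*u*sin(7*pi*u/3)/(7*pi) - 36*u*cos(7*pi*u/3)/(49*pi**2) - 6*sin(7*pi*u/3)/(7*pi) + 108*sin(7*pi*u/3)/(343*pi**3) + 18*cos(7*pi*u/3)/(49*pi**2); evaluating from -3 to 3: ∫_{-3}^{3} (-2*u**2 + 2*u - 2) cos(7*pi*u/3) du = (90/(49*pi**2)) - (-18/(7*pi**2)) = 216/(49*pi**2).
Hence a_7 = (1/3)·(216/(49*pi**2)) = 72/(49*pi**2).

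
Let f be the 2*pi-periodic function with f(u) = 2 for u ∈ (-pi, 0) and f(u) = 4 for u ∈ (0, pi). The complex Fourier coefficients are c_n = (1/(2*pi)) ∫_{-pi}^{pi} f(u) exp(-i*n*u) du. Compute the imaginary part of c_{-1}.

2/pi

Since f is real-valued, Im(c_{-1}) = -(1/(2*pi)) ∫_{-pi}^{pi} f(u) sin(-u) du = b_{1}/2.
Split the integral at the breakpoints.
Directly, an antiderivative of (2) sin(-u) is 2*cos(u); evaluating from -pi to 0: ∫_{-pi}^{0} (2) sin(-u) du = (2) - (-2) = 4.
Directly, an antiderivative of (4) sin(-u) is 4*cos(u); evaluating from 0 to pi: ∫_{0}^{pi} (4) sin(-u) du = (-4) - (4) = -8.
So ∫_{-pi}^{pi} f(u) sin(-u) du = -4.
Hence Im(c_{-1}) = (-1/(2*pi))·(-4) = 2/pi.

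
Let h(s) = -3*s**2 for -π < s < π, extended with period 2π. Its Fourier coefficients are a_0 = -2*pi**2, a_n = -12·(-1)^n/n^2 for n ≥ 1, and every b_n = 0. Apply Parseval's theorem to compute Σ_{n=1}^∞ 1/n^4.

pi**4/90

Parseval: a_0^2/2 + Σ a_n^2 = (1/π) ∫_{-π}^{π} h(s)^2 ds = 18*pi**4/5.
Subtract a_0^2/2 = 2*pi**4: Σ a_n^2 = 8*pi**4/5.
Since a_n^2 = 144/n^4, Σ 1/n^4 = pi**4/90.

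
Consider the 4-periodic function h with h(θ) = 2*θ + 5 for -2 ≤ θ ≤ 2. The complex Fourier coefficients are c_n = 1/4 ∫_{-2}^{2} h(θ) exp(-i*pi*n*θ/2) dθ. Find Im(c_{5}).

-4/(5*pi)

Since h is real-valued, Im(c_{5}) = -1/4 ∫_{-2}^{2} h(θ) sin(5*pi*θ/2) dθ = -b_{5}/2.
Integrating by parts (boundary term plus one more integral), an antiderivative of (2*θ + 5) sin(5*pi*θ/2) is -4*θ*cos(5*pi*θ/2)/(5*pi) + 8*sin(5*pi*θ/2)/(25*pi**2) - 2*cos(5*pi*θ/2)/pi; evaluating from -2 to 2: ∫_{-2}^{2} (2*θ + 5) sin(5*pi*θ/2) dθ = (18/(5*pi)) - (2/(5*pi)) = 16/(5*pi).
Hence Im(c_{5}) = (-1/4)·(16/(5*pi)) = -4/(5*pi).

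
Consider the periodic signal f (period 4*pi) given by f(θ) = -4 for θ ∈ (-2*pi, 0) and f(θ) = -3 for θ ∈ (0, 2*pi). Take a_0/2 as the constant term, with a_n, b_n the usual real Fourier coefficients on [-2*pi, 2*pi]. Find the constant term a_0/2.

-7/2

a_0 = (1/(2*pi)) ∫_{-2*pi}^{2*pi} f(θ) dθ = (1/(2*pi)) · (-14*pi) = -7.
So the constant term a_0/2 = -7/2.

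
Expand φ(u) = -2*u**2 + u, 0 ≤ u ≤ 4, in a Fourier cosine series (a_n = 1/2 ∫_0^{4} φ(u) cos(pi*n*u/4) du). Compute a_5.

112/(25*pi**2)

a_5 = 1/2 ∫_0^{4} (-2*u**2 + u) cos(5*pi*u/4) du.
Integrating by parts twice (tabular method), an antiderivative of (-2*u**2 + u) cos(5*pi*u/4) is -8*u**2*sin(5*pi*u/4)/(5*pi) + 4*u*sin(5*pi*u/4)/(5*pi) - 64*u*cos(5*pi*u/4)/(25*pi**2) + 256*sin(5*pi*u/4)/(125*pi**3) + 16*cos(5*pi*u/4)/(25*pi**2); evaluating from 0 to 4: ∫_{0}^{4} (-2*u**2 + u) cos(5*pi*u/4) du = (48/(5*pi**2)) - (16/(25*pi**2)) = 224/(25*pi**2).
Hence a_5 = (1/2)·(224/(25*pi**2)) = 112/(25*pi**2).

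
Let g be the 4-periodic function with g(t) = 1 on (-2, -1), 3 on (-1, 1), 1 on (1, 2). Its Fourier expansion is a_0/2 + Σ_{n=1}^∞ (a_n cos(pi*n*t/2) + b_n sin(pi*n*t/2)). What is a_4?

a_4 = 1/2 ∫_{-2}^{2} g(t) cos(2*pi*t) dt.
g is even and cos(2*pi*t) is even, so the integrand is even and a_4 = ∫_0^{2} g(t) cos(2*pi*t) dt.
Split the integral at the breakpoints.
Directly, an antiderivative of (3) cos(2*pi*t) is 3*sin(2*pi*t)/(2*pi); evaluating from 0 to 1: ∫_{0}^{1} (3) cos(2*pi*t) dt = (0) - (0) = 0.
Directly, an antiderivative of (1) cos(2*pi*t) is sin(2*pi*t)/(2*pi); evaluating from 1 to 2: ∫_{1}^{2} (1) cos(2*pi*t) dt = (0) - (0) = 0.
Summing the pieces gives a_4 = 0.

0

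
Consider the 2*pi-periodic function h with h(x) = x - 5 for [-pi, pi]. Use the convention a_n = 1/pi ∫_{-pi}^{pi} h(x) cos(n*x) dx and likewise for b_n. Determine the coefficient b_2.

-1

b_2 = 1/pi ∫_{-pi}^{pi} h(x) sin(2*x) dx.
Integrating by parts (boundary term plus one more integral), an antiderivative of (x - 5) sin(2*x) is -x*cos(2*x)/2 + sin(2*x)/4 + 5*cos(2*x)/2; evaluating from -pi to pi: ∫_{-pi}^{pi} (x - 5) sin(2*x) dx = (5/2 - pi/2) - (pi/2 + 5/2) = -pi.
Hence b_2 = (1/pi)·(-pi) = -1.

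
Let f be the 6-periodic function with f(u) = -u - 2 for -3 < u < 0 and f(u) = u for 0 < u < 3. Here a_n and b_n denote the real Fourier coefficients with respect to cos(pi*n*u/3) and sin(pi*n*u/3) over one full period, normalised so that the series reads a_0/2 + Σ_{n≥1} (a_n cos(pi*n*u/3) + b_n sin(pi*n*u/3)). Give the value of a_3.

a_3 = 1/3 ∫_{-3}^{3} f(u) cos(pi*u) du.
Split the integral at the breakpoints.
Integrating by parts (boundary term plus one more integral), an antiderivative of (-u - 2) cos(pi*u) is -u*sin(pi*u)/pi - 2*sin(pi*u)/pi - cos(pi*u)/pi**2; evaluating from -3 to 0: ∫_{-3}^{0} (-u - 2) cos(pi*u) du = (-1/pi**2) - (pi**(-2)) = -2/pi**2.
Integrating by parts (boundary term plus one more integral), an antiderivative of (u) cos(pi*u) is u*sin(pi*u)/pi + cos(pi*u)/pi**2; evaluating from 0 to 3: ∫_{0}^{3} (u) cos(pi*u) du = (-1/pi**2) - (pi**(-2)) = -2/pi**2.
Summing the pieces and multiplying by (1/3) gives a_3 = -4/(3*pi**2).

-4/(3*pi**2)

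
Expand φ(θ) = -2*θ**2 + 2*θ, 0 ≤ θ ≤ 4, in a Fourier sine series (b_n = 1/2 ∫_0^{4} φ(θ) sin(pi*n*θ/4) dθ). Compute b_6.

8/pi

b_6 = 1/2 ∫_0^{4} (-2*θ**2 + 2*θ) sin(3*pi*θ/2) dθ.
Integrating by parts twice (tabular method), an antiderivative of (-2*θ**2 + 2*θ) sin(3*pi*θ/2) is 4*θ**2*cos(3*pi*θ/2)/(3*pi) - 16*θ*sin(3*pi*θ/2)/(9*pi**2) - 4*θ*cos(3*pi*θ/2)/(3*pi) + 8*sin(3*pi*θ/2)/(9*pi**2) - 32*cos(3*pi*θ/2)/(27*pi**3); evaluating from 0 to 4: ∫_{0}^{4} (-2*θ**2 + 2*θ) sin(3*pi*θ/2) dθ = (-32/(27*pi**3) + 16/pi) - (-32/(27*pi**3)) = 16/pi.
Hence b_6 = (1/2)·(16/pi) = 8/pi.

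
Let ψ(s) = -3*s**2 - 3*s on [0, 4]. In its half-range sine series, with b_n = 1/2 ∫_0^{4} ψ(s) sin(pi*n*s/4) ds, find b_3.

b_3 = 1/2 ∫_0^{4} (-3*s**2 - 3*s) sin(3*pi*s/4) ds.
Integrating by parts twice (tabular method), an antiderivative of (-3*s**2 - 3*s) sin(3*pi*s/4) is 4*s**2*cos(3*pi*s/4)/pi - 32*s*sin(3*pi*s/4)/(3*pi**2) + 4*s*cos(3*pi*s/4)/pi - 16*sin(3*pi*s/4)/(3*pi**2) - 128*cos(3*pi*s/4)/(9*pi**3); evaluating from 0 to 4: ∫_{0}^{4} (-3*s**2 - 3*s) sin(3*pi*s/4) ds = (-80/pi + 128/(9*pi**3)) - (-128/(9*pi**3)) = -80/pi + 256/(9*pi**3).
Hence b_3 = (1/2)·(-80/pi + 256/(9*pi**3)) = -40/pi + 128/(9*pi**3).

-40/pi + 128/(9*pi**3)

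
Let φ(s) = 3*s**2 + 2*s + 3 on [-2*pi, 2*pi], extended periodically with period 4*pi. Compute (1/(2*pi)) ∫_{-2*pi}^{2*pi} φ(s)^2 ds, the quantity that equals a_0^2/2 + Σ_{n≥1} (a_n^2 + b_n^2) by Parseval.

18 + 176*pi**2/3 + 288*pi**4/5

(1/(2*pi)) ∫_{-2*pi}^{2*pi} φ(s)^2 ds = (1/(2*pi)) · (4*pi*(135 + 440*pi**2 + 432*pi**4)/15) = 18 + 176*pi**2/3 + 288*pi**4/5.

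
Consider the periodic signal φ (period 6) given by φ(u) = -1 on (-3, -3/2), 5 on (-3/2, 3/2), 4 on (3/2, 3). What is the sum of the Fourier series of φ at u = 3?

At u = 3 the one-sided limits are φ(3^-) = 4 and φ(3^+) = -1.
By Dirichlet's theorem the series converges to their average, [(4) + (-1)]/2 = 3/2.

3/2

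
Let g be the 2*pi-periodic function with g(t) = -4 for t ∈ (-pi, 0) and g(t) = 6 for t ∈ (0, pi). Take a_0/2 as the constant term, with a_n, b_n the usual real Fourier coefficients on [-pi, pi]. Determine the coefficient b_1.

b_1 = 1/pi ∫_{-pi}^{pi} g(t) sin(t) dt.
Split the integral at the breakpoints.
Directly, an antiderivative of (-4) sin(t) is 4*cos(t); evaluating from -pi to 0: ∫_{-pi}^{0} (-4) sin(t) dt = (4) - (-4) = 8.
Directly, an antiderivative of (6) sin(t) is -6*cos(t); evaluating from 0 to pi: ∫_{0}^{pi} (6) sin(t) dt = (6) - (-6) = 12.
Summing the pieces and multiplying by (1/pi) gives b_1 = 20/pi.

20/pi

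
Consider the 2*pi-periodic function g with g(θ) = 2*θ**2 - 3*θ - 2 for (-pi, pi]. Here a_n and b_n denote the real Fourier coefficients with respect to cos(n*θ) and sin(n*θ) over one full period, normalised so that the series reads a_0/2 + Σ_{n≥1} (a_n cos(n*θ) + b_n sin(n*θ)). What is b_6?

1

b_6 = 1/pi ∫_{-pi}^{pi} g(θ) sin(6*θ) dθ.
Integrating by parts twice (tabular method), an antiderivative of (2*θ**2 - 3*θ - 2) sin(6*θ) is -θ**2*cos(6*θ)/3 + θ*sin(6*θ)/9 + θ*cos(6*θ)/2 - sin(6*θ)/12 + 19*cos(6*θ)/54; evaluating from -pi to pi: ∫_{-pi}^{pi} (2*θ**2 - 3*θ - 2) sin(6*θ) dθ = (-pi**2/3 + 19/54 + pi/2) - (-pi**2/3 - pi/2 + 19/54) = pi.
Hence b_6 = (1/pi)·(pi) = 1.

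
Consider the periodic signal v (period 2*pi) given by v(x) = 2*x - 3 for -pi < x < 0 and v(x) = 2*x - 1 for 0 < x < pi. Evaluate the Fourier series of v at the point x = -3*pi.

-2

x = -3*pi differs from x = -pi by -1 full period(s), and the series is 2*pi-periodic.
At x = -pi the one-sided limits are v(-pi^-) = -1 + 2*pi and v(-pi^+) = -2*pi - 3.
By Dirichlet's theorem the series converges to their average, [(-1 + 2*pi) + (-2*pi - 3)]/2 = -2.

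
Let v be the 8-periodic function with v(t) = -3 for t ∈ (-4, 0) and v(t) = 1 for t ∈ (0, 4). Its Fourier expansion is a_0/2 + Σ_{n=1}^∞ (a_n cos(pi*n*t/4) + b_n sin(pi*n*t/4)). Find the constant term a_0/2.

a_0 = 1/4 ∫_{-4}^{4} v(t) dt = 1/4 · (-8) = -2.
So the constant term a_0/2 = -1.

-1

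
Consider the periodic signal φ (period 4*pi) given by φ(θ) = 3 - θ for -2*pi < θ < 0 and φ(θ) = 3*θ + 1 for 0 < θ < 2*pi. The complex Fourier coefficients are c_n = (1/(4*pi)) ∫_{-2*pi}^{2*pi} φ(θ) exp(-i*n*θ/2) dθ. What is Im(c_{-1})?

2 - 2/pi

Since φ is real-valued, Im(c_{-1}) = -(1/(4*pi)) ∫_{-2*pi}^{2*pi} φ(θ) sin(-θ/2) dθ = b_{1}/2.
Split the integral at the breakpoints.
Integrating by parts (boundary term plus one more integral), an antiderivative of (3 - θ) sin(-θ/2) is -2*θ*cos(θ/2) + 4*sin(θ/2) + 6*cos(θ/2); evaluating from -2*pi to 0: ∫_{-2*pi}^{0} (3 - θ) sin(-θ/2) dθ = (6) - (-4*pi - 6) = 12 + 4*pi.
Integrating by parts (boundary term plus one more integral), an antiderivative of (3*θ + 1) sin(-θ/2) is 6*θ*cos(θ/2) - 12*sin(θ/2) + 2*cos(θ/2); evaluating from 0 to 2*pi: ∫_{0}^{2*pi} (3*θ + 1) sin(-θ/2) dθ = (-12*pi - 2) - (2) = -12*pi - 4.
So ∫_{-2*pi}^{2*pi} φ(θ) sin(-θ/2) dθ = 8 - 8*pi.
Hence Im(c_{-1}) = (-1/(4*pi))·(8 - 8*pi) = 2 - 2/pi.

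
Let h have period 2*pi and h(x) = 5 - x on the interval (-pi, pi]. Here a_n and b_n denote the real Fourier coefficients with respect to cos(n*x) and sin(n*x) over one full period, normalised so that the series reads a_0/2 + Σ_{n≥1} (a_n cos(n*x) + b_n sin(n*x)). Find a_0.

a_0 = 1/pi ∫_{-pi}^{pi} h(x) dx = 1/pi · (10*pi) = 10.

10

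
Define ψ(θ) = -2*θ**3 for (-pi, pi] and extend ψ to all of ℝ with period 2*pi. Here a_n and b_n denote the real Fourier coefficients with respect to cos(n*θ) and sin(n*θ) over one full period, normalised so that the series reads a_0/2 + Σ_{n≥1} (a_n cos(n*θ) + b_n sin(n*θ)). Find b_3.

b_3 = 1/pi ∫_{-pi}^{pi} ψ(θ) sin(3*θ) dθ.
ψ is odd and sin(3*θ) is odd, so the integrand is even and b_3 = 2/pi ∫_0^{pi} ψ(θ) sin(3*θ) dθ.
Integrating by parts three times (tabular method), an antiderivative of (-2*θ**3) sin(3*θ) is 2*θ**3*cos(3*θ)/3 - 2*θ**2*sin(3*θ)/3 - 4*θ*cos(3*θ)/9 + 4*sin(3*θ)/27; evaluating from 0 to pi: ∫_{0}^{pi} (-2*θ**3) sin(3*θ) dθ = (2*pi*(2 - 3*pi**2)/9) - (0) = 2*pi*(2 - 3*pi**2)/9.
Hence b_3 = (2/pi)·(2*pi*(2 - 3*pi**2)/9) = 8/9 - 4*pi**2/3.

8/9 - 4*pi**2/3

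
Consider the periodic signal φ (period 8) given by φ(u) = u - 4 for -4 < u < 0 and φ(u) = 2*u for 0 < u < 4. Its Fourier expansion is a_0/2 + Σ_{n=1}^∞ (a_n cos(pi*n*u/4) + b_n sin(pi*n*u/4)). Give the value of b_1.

20/pi

b_1 = 1/4 ∫_{-4}^{4} φ(u) sin(pi*u/4) du.
Split the integral at the breakpoints.
Integrating by parts (boundary term plus one more integral), an antiderivative of (u - 4) sin(pi*u/4) is -4*u*cos(pi*u/4)/pi + 16*sin(pi*u/4)/pi**2 + 16*cos(pi*u/4)/pi; evaluating from -4 to 0: ∫_{-4}^{0} (u - 4) sin(pi*u/4) du = (16/pi) - (-32/pi) = 48/pi.
Integrating by parts (boundary term plus one more integral), an antiderivative of (2*u) sin(pi*u/4) is -8*u*cos(pi*u/4)/pi + 32*sin(pi*u/4)/pi**2; evaluating from 0 to 4: ∫_{0}^{4} (2*u) sin(pi*u/4) du = (32/pi) - (0) = 32/pi.
Summing the pieces and multiplying by (1/4) gives b_1 = 20/pi.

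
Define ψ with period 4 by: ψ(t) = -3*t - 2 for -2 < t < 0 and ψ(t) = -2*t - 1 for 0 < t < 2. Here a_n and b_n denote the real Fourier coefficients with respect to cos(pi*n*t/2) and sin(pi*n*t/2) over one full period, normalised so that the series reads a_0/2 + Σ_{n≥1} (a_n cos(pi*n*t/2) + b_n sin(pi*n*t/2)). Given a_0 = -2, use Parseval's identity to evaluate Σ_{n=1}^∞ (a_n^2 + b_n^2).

37/3

Parseval: a_0^2/2 + Σ_{n≥1} (a_n^2+b_n^2) = 1/2 ∫_{-2}^{2} ψ(t)^2 dt = 43/3.
Subtract a_0^2/2 = 2: Σ (a_n^2+b_n^2) = 37/3.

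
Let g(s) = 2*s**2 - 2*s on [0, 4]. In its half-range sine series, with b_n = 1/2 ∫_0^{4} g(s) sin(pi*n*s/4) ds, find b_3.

-256/(27*pi**3) + 16/pi

b_3 = 1/2 ∫_0^{4} (2*s**2 - 2*s) sin(3*pi*s/4) ds.
Integrating by parts twice (tabular method), an antiderivative of (2*s**2 - 2*s) sin(3*pi*s/4) is -8*s**2*cos(3*pi*s/4)/(3*pi) + 64*s*sin(3*pi*s/4)/(9*pi**2) + 8*s*cos(3*pi*s/4)/(3*pi) - 32*sin(3*pi*s/4)/(9*pi**2) + 256*cos(3*pi*s/4)/(27*pi**3); evaluating from 0 to 4: ∫_{0}^{4} (2*s**2 - 2*s) sin(3*pi*s/4) ds = (-256/(27*pi**3) + 32/pi) - (256/(27*pi**3)) = -512/(27*pi**3) + 32/pi.
Hence b_3 = (1/2)·(-512/(27*pi**3) + 32/pi) = -256/(27*pi**3) + 16/pi.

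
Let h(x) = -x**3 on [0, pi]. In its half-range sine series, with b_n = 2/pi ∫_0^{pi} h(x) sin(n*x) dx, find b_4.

-3/16 + pi**2/2

b_4 = 2/pi ∫_0^{pi} (-x**3) sin(4*x) dx.
Integrating by parts three times (tabular method), an antiderivative of (-x**3) sin(4*x) is x**3*cos(4*x)/4 - 3*x**2*sin(4*x)/16 - 3*x*cos(4*x)/32 + 3*sin(4*x)/128; evaluating from 0 to pi: ∫_{0}^{pi} (-x**3) sin(4*x) dx = (pi*(-3 + 8*pi**2)/32) - (0) = pi*(-3 + 8*pi**2)/32.
Hence b_4 = (2/pi)·(pi*(-3 + 8*pi**2)/32) = -3/16 + pi**2/2.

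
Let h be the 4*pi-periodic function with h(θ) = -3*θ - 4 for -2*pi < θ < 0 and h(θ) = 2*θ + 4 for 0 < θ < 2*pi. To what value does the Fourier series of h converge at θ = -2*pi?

θ = -2*pi differs from θ = 2*pi by -1 full period(s), and the series is 4*pi-periodic.
At θ = 2*pi the one-sided limits are h(2*pi^-) = 4 + 4*pi and h(2*pi^+) = -4 + 6*pi.
By Dirichlet's theorem the series converges to their average, [(4 + 4*pi) + (-4 + 6*pi)]/2 = 5*pi.

5*pi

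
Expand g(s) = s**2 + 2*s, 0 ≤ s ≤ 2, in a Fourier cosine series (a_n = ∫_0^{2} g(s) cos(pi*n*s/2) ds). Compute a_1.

-32/pi**2

a_1 = ∫_0^{2} (s**2 + 2*s) cos(pi*s/2) ds.
Integrating by parts twice (tabular method), an antiderivative of (s**2 + 2*s) cos(pi*s/2) is 2*s**2*sin(pi*s/2)/pi + 4*s*sin(pi*s/2)/pi + 8*s*cos(pi*s/2)/pi**2 - 16*sin(pi*s/2)/pi**3 + 8*cos(pi*s/2)/pi**2; evaluating from 0 to 2: ∫_{0}^{2} (s**2 + 2*s) cos(pi*s/2) ds = (-24/pi**2) - (8/pi**2) = -32/pi**2.
Hence a_1 = -32/pi**2.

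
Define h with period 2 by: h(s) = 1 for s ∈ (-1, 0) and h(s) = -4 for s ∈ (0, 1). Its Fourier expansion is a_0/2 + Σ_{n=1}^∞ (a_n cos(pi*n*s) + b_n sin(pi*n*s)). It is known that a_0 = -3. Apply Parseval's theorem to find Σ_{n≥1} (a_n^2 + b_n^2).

Parseval: a_0^2/2 + Σ_{n≥1} (a_n^2+b_n^2) = ∫_{-1}^{1} h(s)^2 ds = 17.
Subtract a_0^2/2 = 9/2: Σ (a_n^2+b_n^2) = 25/2.

25/2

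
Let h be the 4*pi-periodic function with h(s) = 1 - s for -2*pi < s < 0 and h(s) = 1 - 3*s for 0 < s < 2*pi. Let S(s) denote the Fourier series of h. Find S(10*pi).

1 - 2*pi

s = 10*pi differs from s = 2*pi by 2 full period(s), and the series is 4*pi-periodic.
At s = 2*pi the one-sided limits are h(2*pi^-) = 1 - 6*pi and h(2*pi^+) = 1 + 2*pi.
By Dirichlet's theorem the series converges to their average, [(1 - 6*pi) + (1 + 2*pi)]/2 = 1 - 2*pi.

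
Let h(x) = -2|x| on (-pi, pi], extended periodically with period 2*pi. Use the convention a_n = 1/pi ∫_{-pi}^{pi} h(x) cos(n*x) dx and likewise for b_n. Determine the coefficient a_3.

8/(9*pi)

a_3 = 1/pi ∫_{-pi}^{pi} h(x) cos(3*x) dx.
h is even and cos(3*x) is even, so the integrand is even and a_3 = 2/pi ∫_0^{pi} h(x) cos(3*x) dx.
Integrating by parts (boundary term plus one more integral), an antiderivative of (-2*x) cos(3*x) is -2*x*sin(3*x)/3 - 2*cos(3*x)/9; evaluating from 0 to pi: ∫_{0}^{pi} (-2*x) cos(3*x) dx = (2/9) - (-2/9) = 4/9.
Hence a_3 = (2/pi)·(4/9) = 8/(9*pi).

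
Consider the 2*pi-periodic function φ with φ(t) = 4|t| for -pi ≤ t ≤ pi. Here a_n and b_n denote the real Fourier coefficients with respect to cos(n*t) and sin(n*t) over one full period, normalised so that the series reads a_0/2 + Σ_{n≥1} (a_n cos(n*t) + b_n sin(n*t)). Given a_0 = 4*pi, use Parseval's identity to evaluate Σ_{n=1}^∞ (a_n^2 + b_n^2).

8*pi**2/3

Parseval: a_0^2/2 + Σ_{n≥1} (a_n^2+b_n^2) = 1/pi ∫_{-pi}^{pi} φ(t)^2 dt = 32*pi**2/3.
Subtract a_0^2/2 = 8*pi**2: Σ (a_n^2+b_n^2) = 8*pi**2/3.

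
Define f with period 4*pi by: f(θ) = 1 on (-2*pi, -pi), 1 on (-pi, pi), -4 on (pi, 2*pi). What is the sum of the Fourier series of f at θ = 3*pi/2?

-4

f is continuous at θ = 3*pi/2 with value -4, so the series converges to -4 there.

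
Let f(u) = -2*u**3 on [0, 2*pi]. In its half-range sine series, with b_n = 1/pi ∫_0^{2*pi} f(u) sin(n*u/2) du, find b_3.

64/9 - 32*pi**2/3

b_3 = 1/pi ∫_0^{2*pi} (-2*u**3) sin(3*u/2) du.
Integrating by parts three times (tabular method), an antiderivative of (-2*u**3) sin(3*u/2) is 4*u**3*cos(3*u/2)/3 - 8*u**2*sin(3*u/2)/3 - 32*u*cos(3*u/2)/9 + 64*sin(3*u/2)/27; evaluating from 0 to 2*pi: ∫_{0}^{2*pi} (-2*u**3) sin(3*u/2) du = (32*pi*(2 - 3*pi**2)/9) - (0) = 32*pi*(2 - 3*pi**2)/9.
Hence b_3 = (1/pi)·(32*pi*(2 - 3*pi**2)/9) = 64/9 - 32*pi**2/3.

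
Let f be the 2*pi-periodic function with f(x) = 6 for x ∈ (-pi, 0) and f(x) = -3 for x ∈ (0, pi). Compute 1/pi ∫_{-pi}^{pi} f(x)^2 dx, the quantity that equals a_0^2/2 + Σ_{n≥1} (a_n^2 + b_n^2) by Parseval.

45

1/pi ∫_{-pi}^{pi} f(x)^2 dx = 1/pi · (45*pi) = 45.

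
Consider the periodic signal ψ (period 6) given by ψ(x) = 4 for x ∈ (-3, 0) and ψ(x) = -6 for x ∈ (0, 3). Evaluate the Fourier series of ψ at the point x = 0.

-1

At x = 0 the one-sided limits are ψ(0^-) = 4 and ψ(0^+) = -6.
By Dirichlet's theorem the series converges to their average, [(4) + (-6)]/2 = -1.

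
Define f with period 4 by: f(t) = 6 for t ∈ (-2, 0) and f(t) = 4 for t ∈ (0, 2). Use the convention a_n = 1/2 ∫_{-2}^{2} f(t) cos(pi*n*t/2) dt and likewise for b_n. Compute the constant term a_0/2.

a_0 = 1/2 ∫_{-2}^{2} f(t) dt = 1/2 · (20) = 10.
So the constant term a_0/2 = 5.

5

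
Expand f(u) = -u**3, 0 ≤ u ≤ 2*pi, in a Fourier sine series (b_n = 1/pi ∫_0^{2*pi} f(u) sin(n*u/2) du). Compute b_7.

96/343 - 16*pi**2/7

b_7 = 1/pi ∫_0^{2*pi} (-u**3) sin(7*u/2) du.
Integrating by parts three times (tabular method), an antiderivative of (-u**3) sin(7*u/2) is 2*u**3*cos(7*u/2)/7 - 12*u**2*sin(7*u/2)/49 - 48*u*cos(7*u/2)/343 + 96*sin(7*u/2)/2401; evaluating from 0 to 2*pi: ∫_{0}^{2*pi} (-u**3) sin(7*u/2) du = (16*pi*(6 - 49*pi**2)/343) - (0) = 16*pi*(6 - 49*pi**2)/343.
Hence b_7 = (1/pi)·(16*pi*(6 - 49*pi**2)/343) = 96/343 - 16*pi**2/7.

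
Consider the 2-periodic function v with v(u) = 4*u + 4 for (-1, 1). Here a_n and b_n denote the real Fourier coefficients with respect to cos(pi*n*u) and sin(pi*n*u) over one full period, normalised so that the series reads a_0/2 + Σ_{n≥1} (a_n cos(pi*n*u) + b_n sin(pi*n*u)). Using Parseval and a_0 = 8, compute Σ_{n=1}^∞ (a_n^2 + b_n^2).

32/3

Parseval: a_0^2/2 + Σ_{n≥1} (a_n^2+b_n^2) = ∫_{-1}^{1} v(u)^2 du = 128/3.
Subtract a_0^2/2 = 32: Σ (a_n^2+b_n^2) = 32/3.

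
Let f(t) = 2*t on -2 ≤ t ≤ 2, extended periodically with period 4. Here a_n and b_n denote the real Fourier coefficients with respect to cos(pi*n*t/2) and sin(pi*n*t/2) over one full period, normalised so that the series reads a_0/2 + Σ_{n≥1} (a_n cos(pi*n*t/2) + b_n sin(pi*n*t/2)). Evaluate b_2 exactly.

-4/pi

b_2 = 1/2 ∫_{-2}^{2} f(t) sin(pi*t) dt.
f is odd and sin(pi*t) is odd, so the integrand is even and b_2 = ∫_0^{2} f(t) sin(pi*t) dt.
Integrating by parts (boundary term plus one more integral), an antiderivative of (2*t) sin(pi*t) is -2*t*cos(pi*t)/pi + 2*sin(pi*t)/pi**2; evaluating from 0 to 2: ∫_{0}^{2} (2*t) sin(pi*t) dt = (-4/pi) - (0) = -4/pi.
Hence b_2 = -4/pi.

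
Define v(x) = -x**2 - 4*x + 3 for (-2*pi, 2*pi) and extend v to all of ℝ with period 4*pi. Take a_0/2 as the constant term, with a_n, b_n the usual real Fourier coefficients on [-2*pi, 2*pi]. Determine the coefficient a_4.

a_4 = (1/(2*pi)) ∫_{-2*pi}^{2*pi} v(x) cos(2*x) dx.
Integrating by parts twice (tabular method), an antiderivative of (-x**2 - 4*x + 3) cos(2*x) is -x**2*sin(2*x)/2 - 2*x*sin(2*x) - x*cos(2*x)/2 + 7*sin(2*x)/4 - cos(2*x); evaluating from -2*pi to 2*pi: ∫_{-2*pi}^{2*pi} (-x**2 - 4*x + 3) cos(2*x) dx = (-pi - 1) - (-1 + pi) = -2*pi.
Hence a_4 = (1/(2*pi))·(-2*pi) = -1.

-1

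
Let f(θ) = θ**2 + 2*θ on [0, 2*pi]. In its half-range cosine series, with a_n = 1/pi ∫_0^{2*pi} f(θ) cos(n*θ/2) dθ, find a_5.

a_5 = 1/pi ∫_0^{2*pi} (θ**2 + 2*θ) cos(5*θ/2) dθ.
Integrating by parts twice (tabular method), an antiderivative of (θ**2 + 2*θ) cos(5*θ/2) is 2*θ**2*sin(5*θ/2)/5 + 4*θ*sin(5*θ/2)/5 + 8*θ*cos(5*θ/2)/25 - 16*sin(5*θ/2)/125 + 8*cos(5*θ/2)/25; evaluating from 0 to 2*pi: ∫_{0}^{2*pi} (θ**2 + 2*θ) cos(5*θ/2) dθ = (-16*pi/25 - 8/25) - (8/25) = -16*pi/25 - 16/25.
Hence a_5 = (1/pi)·(-16*pi/25 - 16/25) = 16*(-pi - 1)/(25*pi).

16*(-pi - 1)/(25*pi)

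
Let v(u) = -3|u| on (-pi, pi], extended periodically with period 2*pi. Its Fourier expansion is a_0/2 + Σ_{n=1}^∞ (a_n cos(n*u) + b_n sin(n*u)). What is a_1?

12/pi

a_1 = 1/pi ∫_{-pi}^{pi} v(u) cos(u) du.
v is even and cos(u) is even, so the integrand is even and a_1 = 2/pi ∫_0^{pi} v(u) cos(u) du.
Integrating by parts (boundary term plus one more integral), an antiderivative of (-3*u) cos(u) is -3*u*sin(u) - 3*cos(u); evaluating from 0 to pi: ∫_{0}^{pi} (-3*u) cos(u) du = (3) - (-3) = 6.
Hence a_1 = (2/pi)·(6) = 12/pi.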